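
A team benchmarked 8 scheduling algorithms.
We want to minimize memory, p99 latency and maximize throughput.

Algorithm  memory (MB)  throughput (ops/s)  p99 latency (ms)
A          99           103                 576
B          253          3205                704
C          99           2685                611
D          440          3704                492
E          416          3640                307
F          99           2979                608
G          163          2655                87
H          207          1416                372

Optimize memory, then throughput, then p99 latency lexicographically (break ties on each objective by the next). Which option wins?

F

First minimize memory: best is 99, kept {A, C, F}.
Then maximize throughput: best is 2979, kept {F}.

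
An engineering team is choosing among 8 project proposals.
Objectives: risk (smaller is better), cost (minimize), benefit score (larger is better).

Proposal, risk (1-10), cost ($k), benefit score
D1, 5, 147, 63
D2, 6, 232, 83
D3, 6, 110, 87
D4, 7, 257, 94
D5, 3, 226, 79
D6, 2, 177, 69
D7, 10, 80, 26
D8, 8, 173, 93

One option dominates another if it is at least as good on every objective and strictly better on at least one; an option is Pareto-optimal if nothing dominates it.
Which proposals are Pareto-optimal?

D1, D3, D4, D5, D6, D7, D8

D1: not dominated.
D2: dominated by D3 (risk 6≤6, cost 110≤232, benefit score 87≥83).
D3: not dominated.
D4: not dominated (best benefit score).
D5: not dominated.
D6: not dominated (best risk).
D7: not dominated (best cost).
D8: not dominated.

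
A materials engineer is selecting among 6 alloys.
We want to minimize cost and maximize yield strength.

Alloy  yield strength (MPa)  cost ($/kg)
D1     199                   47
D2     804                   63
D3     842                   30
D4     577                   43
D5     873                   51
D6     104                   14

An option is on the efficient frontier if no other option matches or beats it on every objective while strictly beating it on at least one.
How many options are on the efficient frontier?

3

D1: dominated by D3 (yield strength 842≥199, cost 30≤47).
D2: dominated by D3 (yield strength 842≥804, cost 30≤63).
D3: not dominated.
D4: dominated by D3 (yield strength 842≥577, cost 30≤43).
D5: not dominated (best yield strength).
D6: not dominated (best cost).
Pareto-optimal: D3, D5, D6 → 3.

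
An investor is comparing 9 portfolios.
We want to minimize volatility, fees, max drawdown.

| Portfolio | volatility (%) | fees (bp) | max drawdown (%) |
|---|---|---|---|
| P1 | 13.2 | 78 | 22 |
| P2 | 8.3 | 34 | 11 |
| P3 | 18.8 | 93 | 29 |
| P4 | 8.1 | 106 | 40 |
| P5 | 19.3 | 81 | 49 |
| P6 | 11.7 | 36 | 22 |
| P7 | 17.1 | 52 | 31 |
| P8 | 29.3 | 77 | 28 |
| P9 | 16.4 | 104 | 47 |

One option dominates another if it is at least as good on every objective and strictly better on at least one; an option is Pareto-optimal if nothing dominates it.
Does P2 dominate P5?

Yes

P2 vs P5: volatility 8.3≤19.3, fees 34≤81, max drawdown 11≤49 — P2 is at least as good on every objective with at least one strict improvement.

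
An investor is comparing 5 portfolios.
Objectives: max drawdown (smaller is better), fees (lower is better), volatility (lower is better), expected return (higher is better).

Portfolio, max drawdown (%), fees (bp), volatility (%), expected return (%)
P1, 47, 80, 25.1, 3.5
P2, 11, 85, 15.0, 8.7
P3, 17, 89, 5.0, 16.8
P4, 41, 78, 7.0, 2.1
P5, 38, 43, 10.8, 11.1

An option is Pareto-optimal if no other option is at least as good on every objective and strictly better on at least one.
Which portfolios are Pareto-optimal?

P1: dominated by P5 (max drawdown 38≤47, fees 43≤80, volatility 10.8≤25.1, expected return 11.1≥3.5).
P2: not dominated (best max drawdown).
P3: not dominated (best volatility).
P4: not dominated.
P5: not dominated (best fees).

P2, P3, P4, P5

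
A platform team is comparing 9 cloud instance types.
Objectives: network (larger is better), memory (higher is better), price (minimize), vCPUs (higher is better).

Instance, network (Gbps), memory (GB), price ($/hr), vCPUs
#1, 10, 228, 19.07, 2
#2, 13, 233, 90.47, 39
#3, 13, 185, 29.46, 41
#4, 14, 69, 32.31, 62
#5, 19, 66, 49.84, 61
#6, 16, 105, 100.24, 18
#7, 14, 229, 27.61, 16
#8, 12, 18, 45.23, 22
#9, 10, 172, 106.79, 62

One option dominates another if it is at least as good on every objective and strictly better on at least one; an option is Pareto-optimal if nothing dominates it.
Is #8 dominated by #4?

#4 vs #8: network 14≥12, memory 69≥18, price 32.31≤45.23, vCPUs 62≥22 — #4 is at least as good on every objective with at least one strict improvement.

Yes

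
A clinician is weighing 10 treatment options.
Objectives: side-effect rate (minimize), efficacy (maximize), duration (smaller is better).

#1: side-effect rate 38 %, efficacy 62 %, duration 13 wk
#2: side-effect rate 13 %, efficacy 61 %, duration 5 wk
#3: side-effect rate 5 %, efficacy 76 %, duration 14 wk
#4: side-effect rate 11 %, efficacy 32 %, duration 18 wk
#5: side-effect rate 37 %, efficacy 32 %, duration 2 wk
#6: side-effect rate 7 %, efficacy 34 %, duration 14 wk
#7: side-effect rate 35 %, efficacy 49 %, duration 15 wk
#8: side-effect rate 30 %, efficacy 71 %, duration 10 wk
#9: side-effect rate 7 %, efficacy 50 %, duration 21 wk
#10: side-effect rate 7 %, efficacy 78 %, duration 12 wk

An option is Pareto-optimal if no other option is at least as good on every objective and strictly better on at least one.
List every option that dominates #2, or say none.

#1: worse on side-effect rate (38 vs 13).
#3: worse on duration (14 vs 5).
#4: worse on efficacy (32 vs 61).
#5: worse on side-effect rate (37 vs 13).
#6: worse on efficacy (34 vs 61).
#7: worse on side-effect rate (35 vs 13).
#8: worse on side-effect rate (30 vs 13).
#9: worse on efficacy (50 vs 61).
#10: worse on duration (12 vs 5).
No option dominates #2.

none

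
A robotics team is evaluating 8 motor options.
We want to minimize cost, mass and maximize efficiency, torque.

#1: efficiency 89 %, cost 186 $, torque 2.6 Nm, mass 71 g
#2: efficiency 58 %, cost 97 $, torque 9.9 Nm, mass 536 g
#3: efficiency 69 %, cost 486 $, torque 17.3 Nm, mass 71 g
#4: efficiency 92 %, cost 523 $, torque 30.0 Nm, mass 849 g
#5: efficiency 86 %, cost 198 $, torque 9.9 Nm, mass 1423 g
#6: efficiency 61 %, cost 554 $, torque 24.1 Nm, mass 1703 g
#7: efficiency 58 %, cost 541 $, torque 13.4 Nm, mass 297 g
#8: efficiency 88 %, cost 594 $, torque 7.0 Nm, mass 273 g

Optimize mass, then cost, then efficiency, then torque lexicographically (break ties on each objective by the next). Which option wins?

#1

First minimize mass: best is 71, kept {#1, #3}.
Then minimize cost: best is 186, kept {#1}.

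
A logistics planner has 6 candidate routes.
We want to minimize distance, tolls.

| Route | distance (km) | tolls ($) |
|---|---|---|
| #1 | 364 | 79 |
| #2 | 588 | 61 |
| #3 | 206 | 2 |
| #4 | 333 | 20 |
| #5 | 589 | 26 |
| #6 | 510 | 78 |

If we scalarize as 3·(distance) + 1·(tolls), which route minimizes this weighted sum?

#1: 3·364 + 1·79 = 1171
#2: 3·588 + 1·61 = 1825
#3: 3·206 + 1·2 = 620
#4: 3·333 + 1·20 = 1019
#5: 3·589 + 1·26 = 1793
#6: 3·510 + 1·78 = 1608
Lowest: #3 at 620.

#3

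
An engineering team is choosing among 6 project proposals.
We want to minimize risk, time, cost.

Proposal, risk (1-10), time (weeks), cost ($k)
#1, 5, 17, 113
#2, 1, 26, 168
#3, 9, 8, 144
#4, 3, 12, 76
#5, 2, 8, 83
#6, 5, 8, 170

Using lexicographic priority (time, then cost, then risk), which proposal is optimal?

First minimize time: best is 8, kept {#3, #5, #6}.
Then minimize cost: best is 83, kept {#5}.

#5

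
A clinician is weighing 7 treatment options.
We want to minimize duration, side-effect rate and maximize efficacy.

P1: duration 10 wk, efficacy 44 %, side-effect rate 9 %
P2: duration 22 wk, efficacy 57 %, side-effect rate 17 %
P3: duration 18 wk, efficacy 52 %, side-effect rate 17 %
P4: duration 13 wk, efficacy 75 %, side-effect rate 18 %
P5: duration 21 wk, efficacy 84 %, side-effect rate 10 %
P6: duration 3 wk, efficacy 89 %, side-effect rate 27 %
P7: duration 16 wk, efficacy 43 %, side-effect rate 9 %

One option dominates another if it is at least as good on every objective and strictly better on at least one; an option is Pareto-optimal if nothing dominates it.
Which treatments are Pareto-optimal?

P1, P3, P4, P5, P6

P1: not dominated.
P2: dominated by P5 (duration 21≤22, efficacy 84≥57, side-effect rate 10≤17).
P3: not dominated.
P4: not dominated.
P5: not dominated.
P6: not dominated (best duration).
P7: dominated by P1 (duration 10≤16, efficacy 44≥43, side-effect rate 9≤9).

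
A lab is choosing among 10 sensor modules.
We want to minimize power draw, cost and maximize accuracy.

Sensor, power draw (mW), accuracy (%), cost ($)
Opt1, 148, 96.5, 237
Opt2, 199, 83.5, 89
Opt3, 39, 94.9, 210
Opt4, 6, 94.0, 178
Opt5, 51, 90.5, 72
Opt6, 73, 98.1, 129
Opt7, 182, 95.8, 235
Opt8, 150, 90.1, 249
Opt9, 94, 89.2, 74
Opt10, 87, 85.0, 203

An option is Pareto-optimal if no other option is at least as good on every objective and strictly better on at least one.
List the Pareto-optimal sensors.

Opt1: dominated by Opt6 (power draw 73≤148, accuracy 98.1≥96.5, cost 129≤237).
Opt2: dominated by Opt5 (power draw 51≤199, accuracy 90.5≥83.5, cost 72≤89).
Opt3: not dominated.
Opt4: not dominated (best power draw).
Opt5: not dominated (best cost).
Opt6: not dominated (best accuracy).
Opt7: dominated by Opt6 (power draw 73≤182, accuracy 98.1≥95.8, cost 129≤235).
Opt8: dominated by Opt1 (power draw 148≤150, accuracy 96.5≥90.1, cost 237≤249).
Opt9: dominated by Opt5 (power draw 51≤94, accuracy 90.5≥89.2, cost 72≤74).
Opt10: dominated by Opt4 (power draw 6≤87, accuracy 94.0≥85.0, cost 178≤203).

Opt3, Opt4, Opt5, Opt6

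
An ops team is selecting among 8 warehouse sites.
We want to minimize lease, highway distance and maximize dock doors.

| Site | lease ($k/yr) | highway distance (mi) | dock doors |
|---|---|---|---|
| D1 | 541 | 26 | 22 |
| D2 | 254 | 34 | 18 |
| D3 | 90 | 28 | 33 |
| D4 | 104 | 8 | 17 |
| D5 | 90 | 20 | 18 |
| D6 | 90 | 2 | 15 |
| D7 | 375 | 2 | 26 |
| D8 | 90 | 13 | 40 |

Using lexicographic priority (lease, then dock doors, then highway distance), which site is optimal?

D8

First minimize lease: best is 90, kept {D3, D5, D6, D8}.
Then maximize dock doors: best is 40, kept {D8}.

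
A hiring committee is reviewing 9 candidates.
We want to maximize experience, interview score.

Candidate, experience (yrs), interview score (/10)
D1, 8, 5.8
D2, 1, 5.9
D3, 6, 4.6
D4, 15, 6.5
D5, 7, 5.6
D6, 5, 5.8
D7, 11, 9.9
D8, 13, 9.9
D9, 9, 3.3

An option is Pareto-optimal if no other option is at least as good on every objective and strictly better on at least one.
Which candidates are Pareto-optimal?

D1: dominated by D4 (experience 15≥8, interview score 6.5≥5.8).
D2: dominated by D4 (experience 15≥1, interview score 6.5≥5.9).
D3: dominated by D1 (experience 8≥6, interview score 5.8≥4.6).
D4: not dominated (best experience).
D5: dominated by D1 (experience 8≥7, interview score 5.8≥5.6).
D6: dominated by D1 (experience 8≥5, interview score 5.8≥5.8).
D7: dominated by D8 (experience 13≥11, interview score 9.9≥9.9).
D8: not dominated.
D9: dominated by D4 (experience 15≥9, interview score 6.5≥3.3).

D4, D8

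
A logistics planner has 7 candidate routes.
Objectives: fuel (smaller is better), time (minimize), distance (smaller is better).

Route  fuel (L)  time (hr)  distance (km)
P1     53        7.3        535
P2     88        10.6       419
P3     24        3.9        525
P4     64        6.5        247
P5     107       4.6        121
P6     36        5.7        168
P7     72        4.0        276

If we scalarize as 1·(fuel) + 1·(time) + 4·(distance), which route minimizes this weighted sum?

P5

P1: 1·53 + 1·7.3 + 4·535 = 2200.3
P2: 1·88 + 1·10.6 + 4·419 = 1774.6
P3: 1·24 + 1·3.9 + 4·525 = 2127.9
P4: 1·64 + 1·6.5 + 4·247 = 1058.5
P5: 1·107 + 1·4.6 + 4·121 = 595.6
P6: 1·36 + 1·5.7 + 4·168 = 713.7
P7: 1·72 + 1·4.0 + 4·276 = 1180.0
Lowest: P5 at 595.6.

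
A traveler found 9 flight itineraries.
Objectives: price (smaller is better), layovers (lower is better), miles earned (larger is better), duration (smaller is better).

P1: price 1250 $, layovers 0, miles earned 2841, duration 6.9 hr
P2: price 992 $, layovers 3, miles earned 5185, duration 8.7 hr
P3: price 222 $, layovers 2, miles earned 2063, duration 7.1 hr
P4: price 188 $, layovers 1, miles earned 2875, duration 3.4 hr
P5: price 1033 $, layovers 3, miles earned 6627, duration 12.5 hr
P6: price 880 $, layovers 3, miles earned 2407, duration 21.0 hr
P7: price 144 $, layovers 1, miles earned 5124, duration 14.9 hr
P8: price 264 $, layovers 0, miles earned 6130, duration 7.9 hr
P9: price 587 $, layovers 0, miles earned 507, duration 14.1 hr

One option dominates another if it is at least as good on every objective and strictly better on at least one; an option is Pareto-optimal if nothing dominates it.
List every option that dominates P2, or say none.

P8

P8: price 264≤992, layovers 0≤3, miles earned 6130≥5185, duration 7.9≤8.7 — dominates P2.
Others (P1, P3, P4, P5, P6, P7, P9) are each worse than P2 on at least one objective.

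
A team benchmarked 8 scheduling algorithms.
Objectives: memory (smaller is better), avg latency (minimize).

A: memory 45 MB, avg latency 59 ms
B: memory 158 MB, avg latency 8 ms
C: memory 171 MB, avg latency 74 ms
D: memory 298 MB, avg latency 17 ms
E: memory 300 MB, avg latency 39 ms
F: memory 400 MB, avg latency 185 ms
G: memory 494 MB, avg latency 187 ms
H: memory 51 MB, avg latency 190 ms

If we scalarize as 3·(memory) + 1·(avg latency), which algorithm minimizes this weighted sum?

A

A: 3·45 + 1·59 = 194
B: 3·158 + 1·8 = 482
C: 3·171 + 1·74 = 587
D: 3·298 + 1·17 = 911
E: 3·300 + 1·39 = 939
F: 3·400 + 1·185 = 1385
G: 3·494 + 1·187 = 1669
H: 3·51 + 1·190 = 343
Lowest: A at 194.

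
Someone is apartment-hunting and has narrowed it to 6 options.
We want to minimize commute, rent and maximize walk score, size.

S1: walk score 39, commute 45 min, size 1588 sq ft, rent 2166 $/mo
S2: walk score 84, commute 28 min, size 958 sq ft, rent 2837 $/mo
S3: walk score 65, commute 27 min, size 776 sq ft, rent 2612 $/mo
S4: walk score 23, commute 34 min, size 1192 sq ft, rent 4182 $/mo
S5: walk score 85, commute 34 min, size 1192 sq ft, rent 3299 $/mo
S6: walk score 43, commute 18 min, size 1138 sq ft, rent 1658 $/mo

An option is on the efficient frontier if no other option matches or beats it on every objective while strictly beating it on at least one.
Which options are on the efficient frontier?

S1, S2, S3, S5, S6

S1: not dominated (best size).
S2: not dominated.
S3: not dominated.
S4: dominated by S5 (walk score 85≥23, commute 34≤34, size 1192≥1192, rent 3299≤4182).
S5: not dominated (best walk score).
S6: not dominated (best commute).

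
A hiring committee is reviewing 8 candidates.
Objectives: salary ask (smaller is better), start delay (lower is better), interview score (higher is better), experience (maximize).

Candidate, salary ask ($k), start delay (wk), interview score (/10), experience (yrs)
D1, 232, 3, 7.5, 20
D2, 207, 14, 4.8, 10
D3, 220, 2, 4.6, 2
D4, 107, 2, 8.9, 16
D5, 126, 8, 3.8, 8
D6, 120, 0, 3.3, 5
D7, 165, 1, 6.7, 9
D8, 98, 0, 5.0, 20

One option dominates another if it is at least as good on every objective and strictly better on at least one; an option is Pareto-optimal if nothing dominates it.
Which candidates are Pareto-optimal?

D1: not dominated.
D2: dominated by D4 (salary ask 107≤207, start delay 2≤14, interview score 8.9≥4.8, experience 16≥10).
D3: dominated by D4 (salary ask 107≤220, start delay 2≤2, interview score 8.9≥4.6, experience 16≥2).
D4: not dominated (best interview score).
D5: dominated by D4 (salary ask 107≤126, start delay 2≤8, interview score 8.9≥3.8, experience 16≥8).
D6: dominated by D8 (salary ask 98≤120, start delay 0≤0, interview score 5.0≥3.3, experience 20≥5).
D7: not dominated.
D8: not dominated (best salary ask).

D1, D4, D7, D8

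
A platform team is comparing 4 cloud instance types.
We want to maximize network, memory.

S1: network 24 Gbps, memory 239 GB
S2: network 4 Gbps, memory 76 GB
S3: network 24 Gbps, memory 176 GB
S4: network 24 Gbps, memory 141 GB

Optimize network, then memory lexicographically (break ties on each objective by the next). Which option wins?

S1

First maximize network: best is 24, kept {S1, S3, S4}.
Then maximize memory: best is 239, kept {S1}.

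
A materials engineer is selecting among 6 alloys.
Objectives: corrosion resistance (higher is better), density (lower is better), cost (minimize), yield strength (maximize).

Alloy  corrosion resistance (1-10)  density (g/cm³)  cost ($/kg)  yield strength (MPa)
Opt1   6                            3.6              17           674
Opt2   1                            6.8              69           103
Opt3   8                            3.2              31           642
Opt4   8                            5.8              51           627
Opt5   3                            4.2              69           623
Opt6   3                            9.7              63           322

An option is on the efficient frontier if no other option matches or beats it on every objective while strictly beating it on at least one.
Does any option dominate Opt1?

Opt2: worse on corrosion resistance (1 vs 6).
Opt3: worse on cost (31 vs 17).
Opt4: worse on density (5.8 vs 3.6).
Opt5: worse on corrosion resistance (3 vs 6).
Opt6: worse on corrosion resistance (3 vs 6).
No option is at least as good as Opt1 on every objective and strictly better on one.

No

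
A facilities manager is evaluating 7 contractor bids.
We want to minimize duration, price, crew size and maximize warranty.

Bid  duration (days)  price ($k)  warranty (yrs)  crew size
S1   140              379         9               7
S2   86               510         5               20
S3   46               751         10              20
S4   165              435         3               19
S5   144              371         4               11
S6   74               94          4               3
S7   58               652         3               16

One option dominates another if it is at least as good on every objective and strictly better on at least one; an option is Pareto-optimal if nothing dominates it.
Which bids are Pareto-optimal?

S1: not dominated.
S2: not dominated.
S3: not dominated (best duration).
S4: dominated by S1 (duration 140≤165, price 379≤435, warranty 9≥3, crew size 7≤19).
S5: dominated by S6 (duration 74≤144, price 94≤371, warranty 4≥4, crew size 3≤11).
S6: not dominated (best price).
S7: not dominated.

S1, S2, S3, S6, S7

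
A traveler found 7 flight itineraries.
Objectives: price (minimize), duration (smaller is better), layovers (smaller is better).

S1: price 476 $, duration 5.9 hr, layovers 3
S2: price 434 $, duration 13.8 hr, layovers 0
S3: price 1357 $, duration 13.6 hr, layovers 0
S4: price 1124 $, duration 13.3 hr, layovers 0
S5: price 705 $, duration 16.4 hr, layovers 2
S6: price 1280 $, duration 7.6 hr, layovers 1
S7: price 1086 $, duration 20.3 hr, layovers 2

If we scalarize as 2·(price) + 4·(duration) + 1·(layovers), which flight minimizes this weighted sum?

S2

S1: 2·476 + 4·5.9 + 1·3 = 978.6
S2: 2·434 + 4·13.8 + 1·0 = 923.2
S3: 2·1357 + 4·13.6 + 1·0 = 2768.4
S4: 2·1124 + 4·13.3 + 1·0 = 2301.2
S5: 2·705 + 4·16.4 + 1·2 = 1477.6
S6: 2·1280 + 4·7.6 + 1·1 = 2591.4
S7: 2·1086 + 4·20.3 + 1·2 = 2255.2
Lowest: S2 at 923.2.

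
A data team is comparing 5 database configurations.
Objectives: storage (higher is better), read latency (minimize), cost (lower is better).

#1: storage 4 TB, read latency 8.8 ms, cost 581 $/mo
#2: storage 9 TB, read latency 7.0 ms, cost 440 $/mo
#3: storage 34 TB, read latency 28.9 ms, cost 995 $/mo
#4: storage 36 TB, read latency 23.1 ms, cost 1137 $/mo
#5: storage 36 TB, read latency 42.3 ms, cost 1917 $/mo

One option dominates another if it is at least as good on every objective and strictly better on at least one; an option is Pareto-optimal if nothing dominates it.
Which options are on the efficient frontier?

#2, #3, #4

#1: dominated by #2 (storage 9≥4, read latency 7.0≤8.8, cost 440≤581).
#2: not dominated (best read latency).
#3: not dominated.
#4: not dominated.
#5: dominated by #4 (storage 36≥36, read latency 23.1≤42.3, cost 1137≤1917).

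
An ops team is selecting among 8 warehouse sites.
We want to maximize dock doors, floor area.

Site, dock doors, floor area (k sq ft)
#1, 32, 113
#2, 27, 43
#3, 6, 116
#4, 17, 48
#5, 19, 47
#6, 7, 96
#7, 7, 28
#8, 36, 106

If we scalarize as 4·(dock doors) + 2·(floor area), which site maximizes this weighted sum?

#8

#1: 4·32 + 2·113 = 354
#2: 4·27 + 2·43 = 194
#3: 4·6 + 2·116 = 256
#4: 4·17 + 2·48 = 164
#5: 4·19 + 2·47 = 170
#6: 4·7 + 2·96 = 220
#7: 4·7 + 2·28 = 84
#8: 4·36 + 2·106 = 356
Highest: #8 at 356.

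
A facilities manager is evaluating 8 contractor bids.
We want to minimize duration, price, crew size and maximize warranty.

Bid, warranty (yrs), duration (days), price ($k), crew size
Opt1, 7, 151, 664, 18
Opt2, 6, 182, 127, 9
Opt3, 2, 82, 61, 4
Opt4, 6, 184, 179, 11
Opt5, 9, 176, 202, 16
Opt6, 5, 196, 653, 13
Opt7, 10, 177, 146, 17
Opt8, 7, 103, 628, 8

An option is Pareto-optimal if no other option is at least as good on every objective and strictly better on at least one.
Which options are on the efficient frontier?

Opt2, Opt3, Opt5, Opt7, Opt8

Opt1: dominated by Opt8 (warranty 7≥7, duration 103≤151, price 628≤664, crew size 8≤18).
Opt2: not dominated.
Opt3: not dominated (best duration).
Opt4: dominated by Opt2 (warranty 6≥6, duration 182≤184, price 127≤179, crew size 9≤11).
Opt5: not dominated.
Opt6: dominated by Opt2 (warranty 6≥5, duration 182≤196, price 127≤653, crew size 9≤13).
Opt7: not dominated (best warranty).
Opt8: not dominated.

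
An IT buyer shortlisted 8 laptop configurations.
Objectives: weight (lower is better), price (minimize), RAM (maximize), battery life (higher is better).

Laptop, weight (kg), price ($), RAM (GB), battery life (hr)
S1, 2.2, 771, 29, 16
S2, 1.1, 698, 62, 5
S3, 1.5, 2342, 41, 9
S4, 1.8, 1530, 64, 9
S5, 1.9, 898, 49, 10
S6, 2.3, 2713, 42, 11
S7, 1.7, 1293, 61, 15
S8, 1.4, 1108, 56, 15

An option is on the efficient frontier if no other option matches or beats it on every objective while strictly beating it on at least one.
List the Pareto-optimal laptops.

S1, S2, S4, S5, S7, S8

S1: not dominated (best battery life).
S2: not dominated (best weight).
S3: dominated by S8 (weight 1.4≤1.5, price 1108≤2342, RAM 56≥41, battery life 15≥9).
S4: not dominated (best RAM).
S5: not dominated.
S6: dominated by S7 (weight 1.7≤2.3, price 1293≤2713, RAM 61≥42, battery life 15≥11).
S7: not dominated.
S8: not dominated.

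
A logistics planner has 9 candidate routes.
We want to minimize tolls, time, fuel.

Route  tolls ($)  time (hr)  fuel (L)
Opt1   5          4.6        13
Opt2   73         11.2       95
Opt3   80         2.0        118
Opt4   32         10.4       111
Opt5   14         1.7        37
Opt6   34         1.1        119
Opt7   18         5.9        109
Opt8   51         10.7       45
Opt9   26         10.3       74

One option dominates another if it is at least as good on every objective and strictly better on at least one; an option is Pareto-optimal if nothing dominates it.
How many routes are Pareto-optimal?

Opt1: not dominated (best tolls).
Opt2: dominated by Opt1 (tolls 5≤73, time 4.6≤11.2, fuel 13≤95).
Opt3: dominated by Opt5 (tolls 14≤80, time 1.7≤2.0, fuel 37≤118).
Opt4: dominated by Opt1 (tolls 5≤32, time 4.6≤10.4, fuel 13≤111).
Opt5: not dominated.
Opt6: not dominated (best time).
Opt7: dominated by Opt1 (tolls 5≤18, time 4.6≤5.9, fuel 13≤109).
Opt8: dominated by Opt1 (tolls 5≤51, time 4.6≤10.7, fuel 13≤45).
Opt9: dominated by Opt1 (tolls 5≤26, time 4.6≤10.3, fuel 13≤74).
Pareto-optimal: Opt1, Opt5, Opt6 → 3.

3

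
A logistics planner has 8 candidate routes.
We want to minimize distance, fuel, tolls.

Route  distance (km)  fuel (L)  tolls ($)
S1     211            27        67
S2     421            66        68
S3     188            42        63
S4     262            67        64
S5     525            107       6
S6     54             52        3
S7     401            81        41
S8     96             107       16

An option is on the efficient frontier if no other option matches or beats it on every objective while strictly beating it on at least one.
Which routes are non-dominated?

S1: not dominated (best fuel).
S2: dominated by S1 (distance 211≤421, fuel 27≤66, tolls 67≤68).
S3: not dominated.
S4: dominated by S3 (distance 188≤262, fuel 42≤67, tolls 63≤64).
S5: dominated by S6 (distance 54≤525, fuel 52≤107, tolls 3≤6).
S6: not dominated (best distance).
S7: dominated by S6 (distance 54≤401, fuel 52≤81, tolls 3≤41).
S8: dominated by S6 (distance 54≤96, fuel 52≤107, tolls 3≤16).

S1, S3, S6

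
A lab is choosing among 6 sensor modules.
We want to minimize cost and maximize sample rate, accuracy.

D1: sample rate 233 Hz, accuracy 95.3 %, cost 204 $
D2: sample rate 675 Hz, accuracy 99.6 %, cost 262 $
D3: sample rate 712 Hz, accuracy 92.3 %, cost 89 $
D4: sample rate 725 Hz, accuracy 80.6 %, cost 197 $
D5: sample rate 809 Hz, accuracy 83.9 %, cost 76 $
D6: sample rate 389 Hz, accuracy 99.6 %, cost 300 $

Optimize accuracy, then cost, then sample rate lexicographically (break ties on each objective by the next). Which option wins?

First maximize accuracy: best is 99.6, kept {D2, D6}.
Then minimize cost: best is 262, kept {D2}.

D2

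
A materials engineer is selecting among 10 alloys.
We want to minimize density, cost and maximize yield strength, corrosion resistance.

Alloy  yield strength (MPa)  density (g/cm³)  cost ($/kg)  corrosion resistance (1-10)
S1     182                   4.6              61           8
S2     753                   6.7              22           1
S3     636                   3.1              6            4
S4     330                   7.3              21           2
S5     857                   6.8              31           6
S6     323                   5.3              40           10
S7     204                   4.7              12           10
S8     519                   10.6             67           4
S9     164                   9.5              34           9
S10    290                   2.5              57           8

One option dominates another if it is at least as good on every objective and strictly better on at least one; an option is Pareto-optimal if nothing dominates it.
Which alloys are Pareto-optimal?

S2, S3, S5, S6, S7, S10

S1: dominated by S10 (yield strength 290≥182, density 2.5≤4.6, cost 57≤61, corrosion resistance 8≥8).
S2: not dominated.
S3: not dominated (best cost).
S4: dominated by S3 (yield strength 636≥330, density 3.1≤7.3, cost 6≤21, corrosion resistance 4≥2).
S5: not dominated (best yield strength).
S6: not dominated.
S7: not dominated.
S8: dominated by S3 (yield strength 636≥519, density 3.1≤10.6, cost 6≤67, corrosion resistance 4≥4).
S9: dominated by S7 (yield strength 204≥164, density 4.7≤9.5, cost 12≤34, corrosion resistance 10≥9).
S10: not dominated (best density).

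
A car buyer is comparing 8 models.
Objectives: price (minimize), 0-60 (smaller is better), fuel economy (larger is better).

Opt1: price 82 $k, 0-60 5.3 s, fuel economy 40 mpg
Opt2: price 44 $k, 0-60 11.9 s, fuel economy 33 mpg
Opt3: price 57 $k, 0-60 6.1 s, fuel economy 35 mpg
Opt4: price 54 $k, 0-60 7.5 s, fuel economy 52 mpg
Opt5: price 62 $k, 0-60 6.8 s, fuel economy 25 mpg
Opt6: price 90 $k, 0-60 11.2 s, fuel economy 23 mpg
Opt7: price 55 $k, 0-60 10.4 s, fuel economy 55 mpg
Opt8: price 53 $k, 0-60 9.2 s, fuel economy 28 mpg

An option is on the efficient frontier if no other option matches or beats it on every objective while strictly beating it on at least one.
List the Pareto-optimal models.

Opt1, Opt2, Opt3, Opt4, Opt7, Opt8

Opt1: not dominated (best 0-60).
Opt2: not dominated (best price).
Opt3: not dominated.
Opt4: not dominated.
Opt5: dominated by Opt3 (price 57≤62, 0-60 6.1≤6.8, fuel economy 35≥25).
Opt6: dominated by Opt1 (price 82≤90, 0-60 5.3≤11.2, fuel economy 40≥23).
Opt7: not dominated (best fuel economy).
Opt8: not dominated.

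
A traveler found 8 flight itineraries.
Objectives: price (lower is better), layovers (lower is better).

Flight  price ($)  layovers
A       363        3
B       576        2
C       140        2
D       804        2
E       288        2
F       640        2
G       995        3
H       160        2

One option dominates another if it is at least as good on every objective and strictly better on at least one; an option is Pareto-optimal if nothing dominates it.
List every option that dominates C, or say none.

none

A: worse on price (363 vs 140).
B: worse on price (576 vs 140).
D: worse on price (804 vs 140).
E: worse on price (288 vs 140).
F: worse on price (640 vs 140).
G: worse on price (995 vs 140).
H: worse on price (160 vs 140).
No option dominates C.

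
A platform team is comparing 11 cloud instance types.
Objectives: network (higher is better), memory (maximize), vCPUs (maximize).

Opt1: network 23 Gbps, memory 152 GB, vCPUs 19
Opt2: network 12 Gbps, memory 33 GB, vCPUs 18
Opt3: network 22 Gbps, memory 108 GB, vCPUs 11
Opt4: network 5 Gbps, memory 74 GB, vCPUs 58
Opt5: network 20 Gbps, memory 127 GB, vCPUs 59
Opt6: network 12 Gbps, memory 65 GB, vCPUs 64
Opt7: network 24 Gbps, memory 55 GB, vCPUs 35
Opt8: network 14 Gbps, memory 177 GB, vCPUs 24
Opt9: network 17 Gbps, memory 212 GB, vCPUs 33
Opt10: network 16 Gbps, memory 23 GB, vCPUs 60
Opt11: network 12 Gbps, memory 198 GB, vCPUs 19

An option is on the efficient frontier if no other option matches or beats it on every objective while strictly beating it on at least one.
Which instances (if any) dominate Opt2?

Opt1: network 23≥12, memory 152≥33, vCPUs 19≥18 — dominates Opt2.
Opt5: network 20≥12, memory 127≥33, vCPUs 59≥18 — dominates Opt2.
Opt6: network 12≥12, memory 65≥33, vCPUs 64≥18 — dominates Opt2.
Opt7: network 24≥12, memory 55≥33, vCPUs 35≥18 — dominates Opt2.
Opt8: network 14≥12, memory 177≥33, vCPUs 24≥18 — dominates Opt2.
Opt9: network 17≥12, memory 212≥33, vCPUs 33≥18 — dominates Opt2.
Opt11: network 12≥12, memory 198≥33, vCPUs 19≥18 — dominates Opt2.
Others (Opt3, Opt4, Opt10) are each worse than Opt2 on at least one objective.

Opt1, Opt5, Opt6, Opt7, Opt8, Opt9, Opt11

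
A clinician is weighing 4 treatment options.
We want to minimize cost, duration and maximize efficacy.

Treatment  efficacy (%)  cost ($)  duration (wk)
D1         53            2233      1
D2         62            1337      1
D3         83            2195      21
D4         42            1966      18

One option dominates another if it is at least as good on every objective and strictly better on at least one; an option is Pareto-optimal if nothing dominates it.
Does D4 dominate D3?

D4 vs D3: D4 is worse on efficacy (42 vs 83), so it does not dominate D3.

No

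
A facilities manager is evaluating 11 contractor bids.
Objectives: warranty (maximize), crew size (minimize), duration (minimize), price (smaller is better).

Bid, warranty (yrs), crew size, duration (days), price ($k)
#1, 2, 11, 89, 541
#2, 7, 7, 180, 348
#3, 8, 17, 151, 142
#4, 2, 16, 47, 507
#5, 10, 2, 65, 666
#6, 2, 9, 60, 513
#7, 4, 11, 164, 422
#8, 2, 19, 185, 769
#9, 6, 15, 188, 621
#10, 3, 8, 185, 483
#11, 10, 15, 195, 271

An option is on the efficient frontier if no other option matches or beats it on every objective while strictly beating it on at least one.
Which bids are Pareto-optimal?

#1: dominated by #6 (warranty 2≥2, crew size 9≤11, duration 60≤89, price 513≤541).
#2: not dominated.
#3: not dominated (best price).
#4: not dominated (best duration).
#5: not dominated (best crew size).
#6: not dominated.
#7: not dominated.
#8: dominated by #1 (warranty 2≥2, crew size 11≤19, duration 89≤185, price 541≤769).
#9: dominated by #2 (warranty 7≥6, crew size 7≤15, duration 180≤188, price 348≤621).
#10: dominated by #2 (warranty 7≥3, crew size 7≤8, duration 180≤185, price 348≤483).
#11: not dominated.

#2, #3, #4, #5, #6, #7, #11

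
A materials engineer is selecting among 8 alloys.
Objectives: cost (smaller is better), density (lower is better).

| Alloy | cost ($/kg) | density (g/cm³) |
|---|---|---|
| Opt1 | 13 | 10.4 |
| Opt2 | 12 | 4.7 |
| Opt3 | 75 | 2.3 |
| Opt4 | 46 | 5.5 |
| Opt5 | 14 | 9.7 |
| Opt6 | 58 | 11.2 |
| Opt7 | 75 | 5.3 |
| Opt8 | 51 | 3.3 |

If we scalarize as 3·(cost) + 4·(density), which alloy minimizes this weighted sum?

Opt1: 3·13 + 4·10.4 = 80.6
Opt2: 3·12 + 4·4.7 = 54.8
Opt3: 3·75 + 4·2.3 = 234.2
Opt4: 3·46 + 4·5.5 = 160.0
Opt5: 3·14 + 4·9.7 = 80.8
Opt6: 3·58 + 4·11.2 = 218.8
Opt7: 3·75 + 4·5.3 = 246.2
Opt8: 3·51 + 4·3.3 = 166.2
Lowest: Opt2 at 54.8.

Opt2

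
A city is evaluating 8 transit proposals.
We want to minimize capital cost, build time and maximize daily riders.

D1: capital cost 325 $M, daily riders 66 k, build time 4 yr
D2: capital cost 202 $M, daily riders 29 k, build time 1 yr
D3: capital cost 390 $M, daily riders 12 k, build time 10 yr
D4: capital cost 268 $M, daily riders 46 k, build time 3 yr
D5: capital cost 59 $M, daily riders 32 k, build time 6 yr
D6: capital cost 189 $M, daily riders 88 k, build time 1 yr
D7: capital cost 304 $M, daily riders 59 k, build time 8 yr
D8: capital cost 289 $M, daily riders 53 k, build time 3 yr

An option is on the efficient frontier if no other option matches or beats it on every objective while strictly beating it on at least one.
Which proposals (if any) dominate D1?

D6

D6: capital cost 189≤325, daily riders 88≥66, build time 1≤4 — dominates D1.
Others (D2, D3, D4, D5, D7, D8) are each worse than D1 on at least one objective.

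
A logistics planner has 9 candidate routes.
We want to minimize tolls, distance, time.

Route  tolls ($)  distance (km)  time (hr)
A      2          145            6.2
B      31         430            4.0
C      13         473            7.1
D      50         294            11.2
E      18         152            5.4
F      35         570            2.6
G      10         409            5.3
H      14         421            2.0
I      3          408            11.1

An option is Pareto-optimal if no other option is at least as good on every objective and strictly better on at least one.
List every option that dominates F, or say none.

H: tolls 14≤35, distance 421≤570, time 2.0≤2.6 — dominates F.
Others (A, B, C, D, E, G, I) are each worse than F on at least one objective.

H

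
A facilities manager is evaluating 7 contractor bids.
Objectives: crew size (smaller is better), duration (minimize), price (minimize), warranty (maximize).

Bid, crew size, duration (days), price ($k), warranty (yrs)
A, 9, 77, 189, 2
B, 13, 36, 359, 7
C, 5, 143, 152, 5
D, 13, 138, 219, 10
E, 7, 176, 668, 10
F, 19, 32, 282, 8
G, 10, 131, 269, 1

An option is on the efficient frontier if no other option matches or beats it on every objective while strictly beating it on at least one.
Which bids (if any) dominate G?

A: crew size 9≤10, duration 77≤131, price 189≤269, warranty 2≥1 — dominates G.
Others (B, C, D, E, F) are each worse than G on at least one objective.

A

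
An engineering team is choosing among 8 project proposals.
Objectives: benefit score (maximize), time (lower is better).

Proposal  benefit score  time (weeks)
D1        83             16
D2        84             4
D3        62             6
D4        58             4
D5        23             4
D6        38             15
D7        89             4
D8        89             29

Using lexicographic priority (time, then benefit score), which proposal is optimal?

First minimize time: best is 4, kept {D2, D4, D5, D7}.
Then maximize benefit score: best is 89, kept {D7}.

D7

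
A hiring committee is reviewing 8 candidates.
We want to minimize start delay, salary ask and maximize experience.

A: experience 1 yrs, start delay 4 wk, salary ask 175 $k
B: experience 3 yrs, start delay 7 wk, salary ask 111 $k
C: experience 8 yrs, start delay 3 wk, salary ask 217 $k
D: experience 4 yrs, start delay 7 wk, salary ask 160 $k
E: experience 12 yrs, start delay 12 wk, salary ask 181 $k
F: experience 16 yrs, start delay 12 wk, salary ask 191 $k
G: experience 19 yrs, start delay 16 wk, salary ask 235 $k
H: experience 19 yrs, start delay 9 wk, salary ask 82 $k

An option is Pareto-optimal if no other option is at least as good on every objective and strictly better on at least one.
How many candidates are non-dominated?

5

A: not dominated.
B: not dominated.
C: not dominated (best start delay).
D: not dominated.
E: dominated by H (experience 19≥12, start delay 9≤12, salary ask 82≤181).
F: dominated by H (experience 19≥16, start delay 9≤12, salary ask 82≤191).
G: dominated by H (experience 19≥19, start delay 9≤16, salary ask 82≤235).
H: not dominated (best salary ask).
Pareto-optimal: A, B, C, D, H → 5.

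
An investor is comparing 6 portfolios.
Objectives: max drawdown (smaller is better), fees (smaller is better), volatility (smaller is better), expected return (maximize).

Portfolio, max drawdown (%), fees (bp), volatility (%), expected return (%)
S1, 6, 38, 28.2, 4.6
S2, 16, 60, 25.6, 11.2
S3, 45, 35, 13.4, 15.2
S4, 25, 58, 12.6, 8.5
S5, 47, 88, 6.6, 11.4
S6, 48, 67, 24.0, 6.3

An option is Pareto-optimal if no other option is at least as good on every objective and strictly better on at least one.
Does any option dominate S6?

Yes

S3 vs S6: max drawdown 45≤48, fees 35≤67, volatility 13.4≤24.0, expected return 15.2≥6.3 — S3 is at least as good on every objective and strictly better on at least one, so S3 dominates S6.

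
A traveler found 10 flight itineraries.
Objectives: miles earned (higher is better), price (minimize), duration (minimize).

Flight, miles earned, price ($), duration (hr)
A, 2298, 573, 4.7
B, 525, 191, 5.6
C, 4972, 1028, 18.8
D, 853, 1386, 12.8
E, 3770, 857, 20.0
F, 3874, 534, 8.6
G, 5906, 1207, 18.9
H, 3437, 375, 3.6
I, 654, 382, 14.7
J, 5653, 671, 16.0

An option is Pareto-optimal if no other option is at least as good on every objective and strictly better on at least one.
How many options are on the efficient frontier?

A: dominated by H (miles earned 3437≥2298, price 375≤573, duration 3.6≤4.7).
B: not dominated (best price).
C: dominated by J (miles earned 5653≥4972, price 671≤1028, duration 16.0≤18.8).
D: dominated by A (miles earned 2298≥853, price 573≤1386, duration 4.7≤12.8).
E: dominated by F (miles earned 3874≥3770, price 534≤857, duration 8.6≤20.0).
F: not dominated.
G: not dominated (best miles earned).
H: not dominated (best duration).
I: dominated by H (miles earned 3437≥654, price 375≤382, duration 3.6≤14.7).
J: not dominated.
Pareto-optimal: B, F, G, H, J → 5.

5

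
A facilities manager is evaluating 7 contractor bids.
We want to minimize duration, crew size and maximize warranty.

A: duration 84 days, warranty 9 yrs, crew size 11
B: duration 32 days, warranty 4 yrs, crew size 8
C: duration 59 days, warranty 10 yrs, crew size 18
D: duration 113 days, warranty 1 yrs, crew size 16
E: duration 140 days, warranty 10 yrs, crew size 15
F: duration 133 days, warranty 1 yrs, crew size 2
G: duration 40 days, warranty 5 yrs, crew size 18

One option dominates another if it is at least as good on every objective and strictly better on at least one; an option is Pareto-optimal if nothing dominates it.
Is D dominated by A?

A vs D: duration 84≤113, warranty 9≥1, crew size 11≤16 — A is at least as good on every objective with at least one strict improvement.

Yes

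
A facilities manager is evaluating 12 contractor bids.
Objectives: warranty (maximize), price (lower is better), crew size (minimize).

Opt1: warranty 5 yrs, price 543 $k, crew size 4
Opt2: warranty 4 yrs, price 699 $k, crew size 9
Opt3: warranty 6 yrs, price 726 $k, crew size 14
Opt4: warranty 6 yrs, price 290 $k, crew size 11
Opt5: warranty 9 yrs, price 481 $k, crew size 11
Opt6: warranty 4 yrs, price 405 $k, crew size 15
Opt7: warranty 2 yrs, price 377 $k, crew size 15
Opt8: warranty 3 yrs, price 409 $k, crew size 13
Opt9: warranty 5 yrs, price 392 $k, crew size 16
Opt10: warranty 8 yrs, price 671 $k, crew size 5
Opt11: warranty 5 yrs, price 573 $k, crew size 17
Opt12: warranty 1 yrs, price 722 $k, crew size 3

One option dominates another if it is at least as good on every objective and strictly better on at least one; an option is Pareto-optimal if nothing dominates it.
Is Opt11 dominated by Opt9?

Yes

Opt9 vs Opt11: warranty 5≥5, price 392≤573, crew size 16≤17 — Opt9 is at least as good on every objective with at least one strict improvement.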